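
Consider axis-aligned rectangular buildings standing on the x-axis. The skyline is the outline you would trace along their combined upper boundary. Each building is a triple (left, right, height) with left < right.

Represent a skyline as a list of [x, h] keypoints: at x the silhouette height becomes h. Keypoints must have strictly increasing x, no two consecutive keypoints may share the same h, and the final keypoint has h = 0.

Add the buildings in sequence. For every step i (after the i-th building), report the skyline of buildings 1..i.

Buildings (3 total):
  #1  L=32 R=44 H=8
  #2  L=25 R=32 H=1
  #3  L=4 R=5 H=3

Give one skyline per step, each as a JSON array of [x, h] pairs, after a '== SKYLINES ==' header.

== SKYLINES ==
[[32,8],[44,0]]
[[25,1],[32,8],[44,0]]
[[4,3],[5,0],[25,1],[32,8],[44,0]]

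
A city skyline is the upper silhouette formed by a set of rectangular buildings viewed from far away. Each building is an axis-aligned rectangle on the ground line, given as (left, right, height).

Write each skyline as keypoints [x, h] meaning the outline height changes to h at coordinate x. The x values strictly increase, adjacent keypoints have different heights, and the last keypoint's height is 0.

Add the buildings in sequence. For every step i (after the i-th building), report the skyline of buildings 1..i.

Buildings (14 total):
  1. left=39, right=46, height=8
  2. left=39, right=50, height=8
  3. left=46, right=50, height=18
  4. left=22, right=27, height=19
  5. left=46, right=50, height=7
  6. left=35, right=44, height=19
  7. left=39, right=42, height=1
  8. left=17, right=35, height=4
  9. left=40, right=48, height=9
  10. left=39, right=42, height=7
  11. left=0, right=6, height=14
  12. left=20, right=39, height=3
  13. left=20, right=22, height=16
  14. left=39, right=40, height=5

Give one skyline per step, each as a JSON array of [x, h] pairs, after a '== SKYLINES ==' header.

== SKYLINES ==
[[39,8],[46,0]]
[[39,8],[50,0]]
[[39,8],[46,18],[50,0]]
[[22,19],[27,0],[39,8],[46,18],[50,0]]
[[22,19],[27,0],[39,8],[46,18],[50,0]]
[[22,19],[27,0],[35,19],[44,8],[46,18],[50,0]]
[[22,19],[27,0],[35,19],[44,8],[46,18],[50,0]]
[[17,4],[22,19],[27,4],[35,19],[44,8],[46,18],[50,0]]
[[17,4],[22,19],[27,4],[35,19],[44,9],[46,18],[50,0]]
[[17,4],[22,19],[27,4],[35,19],[44,9],[46,18],[50,0]]
[[0,14],[6,0],[17,4],[22,19],[27,4],[35,19],[44,9],[46,18],[50,0]]
[[0,14],[6,0],[17,4],[22,19],[27,4],[35,19],[44,9],[46,18],[50,0]]
[[0,14],[6,0],[17,4],[20,16],[22,19],[27,4],[35,19],[44,9],[46,18],[50,0]]
[[0,14],[6,0],[17,4],[20,16],[22,19],[27,4],[35,19],[44,9],[46,18],[50,0]]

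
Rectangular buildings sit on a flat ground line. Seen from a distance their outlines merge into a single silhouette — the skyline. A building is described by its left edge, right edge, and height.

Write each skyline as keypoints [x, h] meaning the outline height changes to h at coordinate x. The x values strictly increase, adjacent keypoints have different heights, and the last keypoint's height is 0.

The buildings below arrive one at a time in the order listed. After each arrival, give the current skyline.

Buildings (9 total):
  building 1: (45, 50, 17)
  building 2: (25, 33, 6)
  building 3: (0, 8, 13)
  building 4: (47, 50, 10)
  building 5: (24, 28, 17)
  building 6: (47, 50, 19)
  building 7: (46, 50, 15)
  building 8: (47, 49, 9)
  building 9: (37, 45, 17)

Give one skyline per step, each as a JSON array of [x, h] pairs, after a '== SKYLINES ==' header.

== SKYLINES ==
[[45,17],[50,0]]
[[25,6],[33,0],[45,17],[50,0]]
[[0,13],[8,0],[25,6],[33,0],[45,17],[50,0]]
[[0,13],[8,0],[25,6],[33,0],[45,17],[50,0]]
[[0,13],[8,0],[24,17],[28,6],[33,0],[45,17],[50,0]]
[[0,13],[8,0],[24,17],[28,6],[33,0],[45,17],[47,19],[50,0]]
[[0,13],[8,0],[24,17],[28,6],[33,0],[45,17],[47,19],[50,0]]
[[0,13],[8,0],[24,17],[28,6],[33,0],[45,17],[47,19],[50,0]]
[[0,13],[8,0],[24,17],[28,6],[33,0],[37,17],[47,19],[50,0]]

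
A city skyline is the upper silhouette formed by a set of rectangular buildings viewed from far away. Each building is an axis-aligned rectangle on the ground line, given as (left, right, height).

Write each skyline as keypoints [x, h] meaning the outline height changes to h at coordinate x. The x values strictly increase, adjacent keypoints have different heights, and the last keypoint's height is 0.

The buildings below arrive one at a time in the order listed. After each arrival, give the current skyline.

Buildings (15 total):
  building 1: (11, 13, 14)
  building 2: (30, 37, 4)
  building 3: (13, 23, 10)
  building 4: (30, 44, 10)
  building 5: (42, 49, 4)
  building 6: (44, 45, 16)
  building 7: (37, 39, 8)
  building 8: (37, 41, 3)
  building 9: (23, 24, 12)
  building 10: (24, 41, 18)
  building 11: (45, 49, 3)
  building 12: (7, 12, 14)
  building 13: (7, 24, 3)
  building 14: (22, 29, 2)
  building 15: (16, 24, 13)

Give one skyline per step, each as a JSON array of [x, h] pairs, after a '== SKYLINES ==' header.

== SKYLINES ==
[[11,14],[13,0]]
[[11,14],[13,0],[30,4],[37,0]]
[[11,14],[13,10],[23,0],[30,4],[37,0]]
[[11,14],[13,10],[23,0],[30,10],[44,0]]
[[11,14],[13,10],[23,0],[30,10],[44,4],[49,0]]
[[11,14],[13,10],[23,0],[30,10],[44,16],[45,4],[49,0]]
[[11,14],[13,10],[23,0],[30,10],[44,16],[45,4],[49,0]]
[[11,14],[13,10],[23,0],[30,10],[44,16],[45,4],[49,0]]
[[11,14],[13,10],[23,12],[24,0],[30,10],[44,16],[45,4],[49,0]]
[[11,14],[13,10],[23,12],[24,18],[41,10],[44,16],[45,4],[49,0]]
[[11,14],[13,10],[23,12],[24,18],[41,10],[44,16],[45,4],[49,0]]
[[7,14],[13,10],[23,12],[24,18],[41,10],[44,16],[45,4],[49,0]]
[[7,14],[13,10],[23,12],[24,18],[41,10],[44,16],[45,4],[49,0]]
[[7,14],[13,10],[23,12],[24,18],[41,10],[44,16],[45,4],[49,0]]
[[7,14],[13,10],[16,13],[24,18],[41,10],[44,16],[45,4],[49,0]]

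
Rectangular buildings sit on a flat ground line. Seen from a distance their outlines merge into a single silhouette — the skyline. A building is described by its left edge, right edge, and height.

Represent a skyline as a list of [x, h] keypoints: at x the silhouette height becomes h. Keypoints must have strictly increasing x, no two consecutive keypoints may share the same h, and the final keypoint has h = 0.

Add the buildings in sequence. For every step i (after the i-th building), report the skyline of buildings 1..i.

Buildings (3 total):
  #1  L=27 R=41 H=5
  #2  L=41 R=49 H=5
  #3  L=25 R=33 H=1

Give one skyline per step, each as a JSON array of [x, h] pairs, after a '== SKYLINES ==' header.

== SKYLINES ==
[[27,5],[41,0]]
[[27,5],[49,0]]
[[25,1],[27,5],[49,0]]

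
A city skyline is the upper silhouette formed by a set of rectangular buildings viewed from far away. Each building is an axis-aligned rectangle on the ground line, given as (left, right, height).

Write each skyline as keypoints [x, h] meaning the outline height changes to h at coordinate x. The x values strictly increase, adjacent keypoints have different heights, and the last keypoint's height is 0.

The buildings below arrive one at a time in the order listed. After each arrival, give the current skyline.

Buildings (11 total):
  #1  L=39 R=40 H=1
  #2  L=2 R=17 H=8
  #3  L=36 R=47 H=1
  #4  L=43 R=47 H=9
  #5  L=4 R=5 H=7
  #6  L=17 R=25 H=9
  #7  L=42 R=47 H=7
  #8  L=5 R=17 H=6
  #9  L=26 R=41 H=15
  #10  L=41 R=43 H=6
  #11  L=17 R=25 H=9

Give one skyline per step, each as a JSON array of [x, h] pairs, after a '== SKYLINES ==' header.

== SKYLINES ==
[[39,1],[40,0]]
[[2,8],[17,0],[39,1],[40,0]]
[[2,8],[17,0],[36,1],[47,0]]
[[2,8],[17,0],[36,1],[43,9],[47,0]]
[[2,8],[17,0],[36,1],[43,9],[47,0]]
[[2,8],[17,9],[25,0],[36,1],[43,9],[47,0]]
[[2,8],[17,9],[25,0],[36,1],[42,7],[43,9],[47,0]]
[[2,8],[17,9],[25,0],[36,1],[42,7],[43,9],[47,0]]
[[2,8],[17,9],[25,0],[26,15],[41,1],[42,7],[43,9],[47,0]]
[[2,8],[17,9],[25,0],[26,15],[41,6],[42,7],[43,9],[47,0]]
[[2,8],[17,9],[25,0],[26,15],[41,6],[42,7],[43,9],[47,0]]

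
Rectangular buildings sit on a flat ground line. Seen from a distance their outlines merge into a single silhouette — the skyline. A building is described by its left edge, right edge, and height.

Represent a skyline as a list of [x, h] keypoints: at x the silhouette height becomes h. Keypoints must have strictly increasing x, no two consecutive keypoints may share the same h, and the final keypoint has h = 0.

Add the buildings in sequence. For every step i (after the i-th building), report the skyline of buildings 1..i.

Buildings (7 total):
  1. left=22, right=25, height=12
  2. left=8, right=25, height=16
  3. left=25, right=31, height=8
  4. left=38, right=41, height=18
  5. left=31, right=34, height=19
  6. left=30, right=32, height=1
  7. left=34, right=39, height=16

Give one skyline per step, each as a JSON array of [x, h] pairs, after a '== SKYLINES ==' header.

== SKYLINES ==
[[22,12],[25,0]]
[[8,16],[25,0]]
[[8,16],[25,8],[31,0]]
[[8,16],[25,8],[31,0],[38,18],[41,0]]
[[8,16],[25,8],[31,19],[34,0],[38,18],[41,0]]
[[8,16],[25,8],[31,19],[34,0],[38,18],[41,0]]
[[8,16],[25,8],[31,19],[34,16],[38,18],[41,0]]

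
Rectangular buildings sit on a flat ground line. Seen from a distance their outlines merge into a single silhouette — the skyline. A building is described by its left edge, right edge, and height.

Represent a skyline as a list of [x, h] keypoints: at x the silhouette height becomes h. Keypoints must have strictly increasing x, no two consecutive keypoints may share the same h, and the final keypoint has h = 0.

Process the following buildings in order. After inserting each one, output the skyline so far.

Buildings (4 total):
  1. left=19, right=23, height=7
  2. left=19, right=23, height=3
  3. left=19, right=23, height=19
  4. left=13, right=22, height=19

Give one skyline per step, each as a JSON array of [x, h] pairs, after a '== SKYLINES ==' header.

== SKYLINES ==
[[19,7],[23,0]]
[[19,7],[23,0]]
[[19,19],[23,0]]
[[13,19],[23,0]]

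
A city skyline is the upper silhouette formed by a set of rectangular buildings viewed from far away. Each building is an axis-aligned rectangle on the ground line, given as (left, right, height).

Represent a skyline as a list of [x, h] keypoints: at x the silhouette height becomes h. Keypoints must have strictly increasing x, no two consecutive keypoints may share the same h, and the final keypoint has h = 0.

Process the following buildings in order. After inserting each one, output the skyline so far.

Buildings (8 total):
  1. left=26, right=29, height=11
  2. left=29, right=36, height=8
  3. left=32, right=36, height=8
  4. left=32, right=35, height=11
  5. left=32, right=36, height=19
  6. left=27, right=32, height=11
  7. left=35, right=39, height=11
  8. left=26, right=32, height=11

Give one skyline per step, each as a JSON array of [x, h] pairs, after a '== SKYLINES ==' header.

== SKYLINES ==
[[26,11],[29,0]]
[[26,11],[29,8],[36,0]]
[[26,11],[29,8],[36,0]]
[[26,11],[29,8],[32,11],[35,8],[36,0]]
[[26,11],[29,8],[32,19],[36,0]]
[[26,11],[32,19],[36,0]]
[[26,11],[32,19],[36,11],[39,0]]
[[26,11],[32,19],[36,11],[39,0]]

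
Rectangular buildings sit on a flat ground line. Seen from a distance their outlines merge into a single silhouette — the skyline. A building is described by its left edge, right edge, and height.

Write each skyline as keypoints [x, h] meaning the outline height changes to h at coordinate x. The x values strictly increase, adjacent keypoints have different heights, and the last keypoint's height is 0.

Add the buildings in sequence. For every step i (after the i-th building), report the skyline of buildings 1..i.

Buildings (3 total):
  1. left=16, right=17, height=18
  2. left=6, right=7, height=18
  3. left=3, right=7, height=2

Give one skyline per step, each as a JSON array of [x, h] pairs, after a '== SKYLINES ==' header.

== SKYLINES ==
[[16,18],[17,0]]
[[6,18],[7,0],[16,18],[17,0]]
[[3,2],[6,18],[7,0],[16,18],[17,0]]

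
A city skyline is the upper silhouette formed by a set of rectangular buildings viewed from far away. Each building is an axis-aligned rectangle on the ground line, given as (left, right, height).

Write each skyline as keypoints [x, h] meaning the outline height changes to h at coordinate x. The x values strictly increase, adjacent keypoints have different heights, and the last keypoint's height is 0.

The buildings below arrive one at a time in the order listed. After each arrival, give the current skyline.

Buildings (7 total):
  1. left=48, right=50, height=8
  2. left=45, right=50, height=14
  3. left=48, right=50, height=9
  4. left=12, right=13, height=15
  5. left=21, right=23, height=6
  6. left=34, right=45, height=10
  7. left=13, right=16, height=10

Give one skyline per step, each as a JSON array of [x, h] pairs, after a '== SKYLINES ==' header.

== SKYLINES ==
[[48,8],[50,0]]
[[45,14],[50,0]]
[[45,14],[50,0]]
[[12,15],[13,0],[45,14],[50,0]]
[[12,15],[13,0],[21,6],[23,0],[45,14],[50,0]]
[[12,15],[13,0],[21,6],[23,0],[34,10],[45,14],[50,0]]
[[12,15],[13,10],[16,0],[21,6],[23,0],[34,10],[45,14],[50,0]]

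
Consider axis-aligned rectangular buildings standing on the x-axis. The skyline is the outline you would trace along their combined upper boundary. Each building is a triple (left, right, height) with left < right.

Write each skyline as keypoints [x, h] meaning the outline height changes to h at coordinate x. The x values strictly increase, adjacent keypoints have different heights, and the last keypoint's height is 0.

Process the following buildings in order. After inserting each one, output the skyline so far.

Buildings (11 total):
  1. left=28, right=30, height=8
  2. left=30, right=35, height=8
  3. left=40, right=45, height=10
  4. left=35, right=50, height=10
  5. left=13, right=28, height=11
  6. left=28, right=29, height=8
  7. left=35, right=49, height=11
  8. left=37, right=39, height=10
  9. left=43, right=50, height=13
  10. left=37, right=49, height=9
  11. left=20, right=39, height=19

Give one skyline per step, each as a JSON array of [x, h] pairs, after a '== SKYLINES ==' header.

== SKYLINES ==
[[28,8],[30,0]]
[[28,8],[35,0]]
[[28,8],[35,0],[40,10],[45,0]]
[[28,8],[35,10],[50,0]]
[[13,11],[28,8],[35,10],[50,0]]
[[13,11],[28,8],[35,10],[50,0]]
[[13,11],[28,8],[35,11],[49,10],[50,0]]
[[13,11],[28,8],[35,11],[49,10],[50,0]]
[[13,11],[28,8],[35,11],[43,13],[50,0]]
[[13,11],[28,8],[35,11],[43,13],[50,0]]
[[13,11],[20,19],[39,11],[43,13],[50,0]]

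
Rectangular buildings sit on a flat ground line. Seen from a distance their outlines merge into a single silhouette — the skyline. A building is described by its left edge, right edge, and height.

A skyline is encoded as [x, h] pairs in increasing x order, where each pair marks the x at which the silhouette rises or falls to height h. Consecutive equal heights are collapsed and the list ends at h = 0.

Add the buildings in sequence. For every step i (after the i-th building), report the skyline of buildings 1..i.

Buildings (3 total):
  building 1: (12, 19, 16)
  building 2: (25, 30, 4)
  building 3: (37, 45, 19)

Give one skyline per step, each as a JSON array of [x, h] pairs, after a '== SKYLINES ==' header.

== SKYLINES ==
[[12,16],[19,0]]
[[12,16],[19,0],[25,4],[30,0]]
[[12,16],[19,0],[25,4],[30,0],[37,19],[45,0]]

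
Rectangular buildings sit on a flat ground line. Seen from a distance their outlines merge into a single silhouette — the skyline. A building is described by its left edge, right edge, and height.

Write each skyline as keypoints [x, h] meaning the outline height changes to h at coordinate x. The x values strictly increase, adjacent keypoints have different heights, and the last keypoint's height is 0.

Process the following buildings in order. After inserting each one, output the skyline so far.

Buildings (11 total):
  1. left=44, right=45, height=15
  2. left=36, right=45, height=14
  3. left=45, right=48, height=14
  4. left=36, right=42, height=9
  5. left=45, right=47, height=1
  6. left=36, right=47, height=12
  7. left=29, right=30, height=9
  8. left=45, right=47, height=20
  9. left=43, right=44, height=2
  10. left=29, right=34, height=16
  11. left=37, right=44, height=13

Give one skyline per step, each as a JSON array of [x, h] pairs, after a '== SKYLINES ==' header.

== SKYLINES ==
[[44,15],[45,0]]
[[36,14],[44,15],[45,0]]
[[36,14],[44,15],[45,14],[48,0]]
[[36,14],[44,15],[45,14],[48,0]]
[[36,14],[44,15],[45,14],[48,0]]
[[36,14],[44,15],[45,14],[48,0]]
[[29,9],[30,0],[36,14],[44,15],[45,14],[48,0]]
[[29,9],[30,0],[36,14],[44,15],[45,20],[47,14],[48,0]]
[[29,9],[30,0],[36,14],[44,15],[45,20],[47,14],[48,0]]
[[29,16],[34,0],[36,14],[44,15],[45,20],[47,14],[48,0]]
[[29,16],[34,0],[36,14],[44,15],[45,20],[47,14],[48,0]]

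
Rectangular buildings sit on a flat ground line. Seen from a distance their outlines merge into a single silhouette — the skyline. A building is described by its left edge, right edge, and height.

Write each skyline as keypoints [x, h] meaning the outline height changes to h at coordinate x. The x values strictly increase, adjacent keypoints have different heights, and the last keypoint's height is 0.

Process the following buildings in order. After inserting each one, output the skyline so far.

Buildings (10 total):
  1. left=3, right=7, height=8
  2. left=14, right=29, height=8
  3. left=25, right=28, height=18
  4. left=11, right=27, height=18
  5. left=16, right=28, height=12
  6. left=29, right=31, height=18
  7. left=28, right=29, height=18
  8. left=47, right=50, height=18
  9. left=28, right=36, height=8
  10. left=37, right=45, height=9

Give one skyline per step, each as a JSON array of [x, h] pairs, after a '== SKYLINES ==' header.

== SKYLINES ==
[[3,8],[7,0]]
[[3,8],[7,0],[14,8],[29,0]]
[[3,8],[7,0],[14,8],[25,18],[28,8],[29,0]]
[[3,8],[7,0],[11,18],[28,8],[29,0]]
[[3,8],[7,0],[11,18],[28,8],[29,0]]
[[3,8],[7,0],[11,18],[28,8],[29,18],[31,0]]
[[3,8],[7,0],[11,18],[31,0]]
[[3,8],[7,0],[11,18],[31,0],[47,18],[50,0]]
[[3,8],[7,0],[11,18],[31,8],[36,0],[47,18],[50,0]]
[[3,8],[7,0],[11,18],[31,8],[36,0],[37,9],[45,0],[47,18],[50,0]]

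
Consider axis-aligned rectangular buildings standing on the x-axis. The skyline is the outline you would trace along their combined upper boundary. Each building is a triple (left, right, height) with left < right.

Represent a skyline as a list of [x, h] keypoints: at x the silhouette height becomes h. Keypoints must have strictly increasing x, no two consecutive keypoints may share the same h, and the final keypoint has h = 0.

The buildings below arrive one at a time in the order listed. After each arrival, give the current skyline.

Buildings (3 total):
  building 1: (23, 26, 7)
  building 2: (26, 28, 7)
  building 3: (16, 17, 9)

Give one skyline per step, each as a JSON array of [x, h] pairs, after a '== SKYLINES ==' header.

== SKYLINES ==
[[23,7],[26,0]]
[[23,7],[28,0]]
[[16,9],[17,0],[23,7],[28,0]]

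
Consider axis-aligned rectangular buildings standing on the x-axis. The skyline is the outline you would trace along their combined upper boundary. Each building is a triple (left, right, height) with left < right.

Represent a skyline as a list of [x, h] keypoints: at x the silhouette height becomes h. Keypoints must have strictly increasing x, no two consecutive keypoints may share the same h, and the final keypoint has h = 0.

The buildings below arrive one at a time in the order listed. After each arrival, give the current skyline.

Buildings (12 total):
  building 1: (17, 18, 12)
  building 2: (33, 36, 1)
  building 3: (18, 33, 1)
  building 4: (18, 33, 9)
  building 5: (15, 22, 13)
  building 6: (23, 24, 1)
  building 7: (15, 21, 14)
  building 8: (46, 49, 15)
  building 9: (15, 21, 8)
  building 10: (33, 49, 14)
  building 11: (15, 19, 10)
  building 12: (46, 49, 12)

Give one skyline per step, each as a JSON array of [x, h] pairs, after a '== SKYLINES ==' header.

== SKYLINES ==
[[17,12],[18,0]]
[[17,12],[18,0],[33,1],[36,0]]
[[17,12],[18,1],[36,0]]
[[17,12],[18,9],[33,1],[36,0]]
[[15,13],[22,9],[33,1],[36,0]]
[[15,13],[22,9],[33,1],[36,0]]
[[15,14],[21,13],[22,9],[33,1],[36,0]]
[[15,14],[21,13],[22,9],[33,1],[36,0],[46,15],[49,0]]
[[15,14],[21,13],[22,9],[33,1],[36,0],[46,15],[49,0]]
[[15,14],[21,13],[22,9],[33,14],[46,15],[49,0]]
[[15,14],[21,13],[22,9],[33,14],[46,15],[49,0]]
[[15,14],[21,13],[22,9],[33,14],[46,15],[49,0]]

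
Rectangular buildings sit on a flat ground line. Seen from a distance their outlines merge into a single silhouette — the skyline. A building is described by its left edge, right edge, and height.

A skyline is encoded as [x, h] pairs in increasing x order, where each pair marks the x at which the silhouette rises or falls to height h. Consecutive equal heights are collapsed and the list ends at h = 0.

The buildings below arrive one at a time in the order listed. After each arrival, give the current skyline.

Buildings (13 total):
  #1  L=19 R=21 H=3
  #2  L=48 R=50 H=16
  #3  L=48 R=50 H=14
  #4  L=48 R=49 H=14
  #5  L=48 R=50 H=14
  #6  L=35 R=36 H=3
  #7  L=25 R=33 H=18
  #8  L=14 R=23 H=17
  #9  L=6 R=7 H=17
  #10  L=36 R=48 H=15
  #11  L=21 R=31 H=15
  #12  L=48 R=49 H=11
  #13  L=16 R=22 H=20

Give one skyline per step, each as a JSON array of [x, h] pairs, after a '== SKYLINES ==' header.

== SKYLINES ==
[[19,3],[21,0]]
[[19,3],[21,0],[48,16],[50,0]]
[[19,3],[21,0],[48,16],[50,0]]
[[19,3],[21,0],[48,16],[50,0]]
[[19,3],[21,0],[48,16],[50,0]]
[[19,3],[21,0],[35,3],[36,0],[48,16],[50,0]]
[[19,3],[21,0],[25,18],[33,0],[35,3],[36,0],[48,16],[50,0]]
[[14,17],[23,0],[25,18],[33,0],[35,3],[36,0],[48,16],[50,0]]
[[6,17],[7,0],[14,17],[23,0],[25,18],[33,0],[35,3],[36,0],[48,16],[50,0]]
[[6,17],[7,0],[14,17],[23,0],[25,18],[33,0],[35,3],[36,15],[48,16],[50,0]]
[[6,17],[7,0],[14,17],[23,15],[25,18],[33,0],[35,3],[36,15],[48,16],[50,0]]
[[6,17],[7,0],[14,17],[23,15],[25,18],[33,0],[35,3],[36,15],[48,16],[50,0]]
[[6,17],[7,0],[14,17],[16,20],[22,17],[23,15],[25,18],[33,0],[35,3],[36,15],[48,16],[50,0]]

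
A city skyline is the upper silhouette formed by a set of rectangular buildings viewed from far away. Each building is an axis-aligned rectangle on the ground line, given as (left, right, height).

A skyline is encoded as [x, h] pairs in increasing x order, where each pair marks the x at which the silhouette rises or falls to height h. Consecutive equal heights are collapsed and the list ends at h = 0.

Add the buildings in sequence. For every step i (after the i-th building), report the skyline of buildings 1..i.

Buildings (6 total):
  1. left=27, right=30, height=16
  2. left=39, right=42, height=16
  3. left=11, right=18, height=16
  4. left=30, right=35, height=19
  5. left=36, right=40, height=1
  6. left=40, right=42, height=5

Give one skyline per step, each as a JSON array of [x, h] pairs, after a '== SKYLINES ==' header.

== SKYLINES ==
[[27,16],[30,0]]
[[27,16],[30,0],[39,16],[42,0]]
[[11,16],[18,0],[27,16],[30,0],[39,16],[42,0]]
[[11,16],[18,0],[27,16],[30,19],[35,0],[39,16],[42,0]]
[[11,16],[18,0],[27,16],[30,19],[35,0],[36,1],[39,16],[42,0]]
[[11,16],[18,0],[27,16],[30,19],[35,0],[36,1],[39,16],[42,0]]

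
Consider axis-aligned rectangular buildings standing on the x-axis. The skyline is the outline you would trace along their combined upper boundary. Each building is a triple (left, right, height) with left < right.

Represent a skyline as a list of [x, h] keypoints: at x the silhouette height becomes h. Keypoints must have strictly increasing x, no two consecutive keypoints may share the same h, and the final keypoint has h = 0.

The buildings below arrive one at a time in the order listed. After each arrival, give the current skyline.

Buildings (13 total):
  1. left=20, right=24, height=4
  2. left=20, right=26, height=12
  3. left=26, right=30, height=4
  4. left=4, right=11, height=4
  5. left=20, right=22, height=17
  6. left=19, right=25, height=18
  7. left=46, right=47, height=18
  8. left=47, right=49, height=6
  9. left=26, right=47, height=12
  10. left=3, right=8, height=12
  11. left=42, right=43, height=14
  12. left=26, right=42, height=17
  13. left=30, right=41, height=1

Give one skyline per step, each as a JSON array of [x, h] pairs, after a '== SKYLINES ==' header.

== SKYLINES ==
[[20,4],[24,0]]
[[20,12],[26,0]]
[[20,12],[26,4],[30,0]]
[[4,4],[11,0],[20,12],[26,4],[30,0]]
[[4,4],[11,0],[20,17],[22,12],[26,4],[30,0]]
[[4,4],[11,0],[19,18],[25,12],[26,4],[30,0]]
[[4,4],[11,0],[19,18],[25,12],[26,4],[30,0],[46,18],[47,0]]
[[4,4],[11,0],[19,18],[25,12],[26,4],[30,0],[46,18],[47,6],[49,0]]
[[4,4],[11,0],[19,18],[25,12],[46,18],[47,6],[49,0]]
[[3,12],[8,4],[11,0],[19,18],[25,12],[46,18],[47,6],[49,0]]
[[3,12],[8,4],[11,0],[19,18],[25,12],[42,14],[43,12],[46,18],[47,6],[49,0]]
[[3,12],[8,4],[11,0],[19,18],[25,12],[26,17],[42,14],[43,12],[46,18],[47,6],[49,0]]
[[3,12],[8,4],[11,0],[19,18],[25,12],[26,17],[42,14],[43,12],[46,18],[47,6],[49,0]]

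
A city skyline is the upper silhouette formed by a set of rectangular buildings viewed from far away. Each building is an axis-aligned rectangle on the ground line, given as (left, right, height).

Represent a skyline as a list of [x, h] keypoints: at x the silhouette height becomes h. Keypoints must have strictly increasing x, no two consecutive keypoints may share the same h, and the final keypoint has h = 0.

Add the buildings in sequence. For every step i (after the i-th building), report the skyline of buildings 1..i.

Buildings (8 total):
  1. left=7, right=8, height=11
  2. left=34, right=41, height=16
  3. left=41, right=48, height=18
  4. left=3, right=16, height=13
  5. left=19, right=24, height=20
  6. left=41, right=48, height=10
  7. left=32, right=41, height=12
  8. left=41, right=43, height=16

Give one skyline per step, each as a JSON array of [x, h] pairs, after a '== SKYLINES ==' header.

== SKYLINES ==
[[7,11],[8,0]]
[[7,11],[8,0],[34,16],[41,0]]
[[7,11],[8,0],[34,16],[41,18],[48,0]]
[[3,13],[16,0],[34,16],[41,18],[48,0]]
[[3,13],[16,0],[19,20],[24,0],[34,16],[41,18],[48,0]]
[[3,13],[16,0],[19,20],[24,0],[34,16],[41,18],[48,0]]
[[3,13],[16,0],[19,20],[24,0],[32,12],[34,16],[41,18],[48,0]]
[[3,13],[16,0],[19,20],[24,0],[32,12],[34,16],[41,18],[48,0]]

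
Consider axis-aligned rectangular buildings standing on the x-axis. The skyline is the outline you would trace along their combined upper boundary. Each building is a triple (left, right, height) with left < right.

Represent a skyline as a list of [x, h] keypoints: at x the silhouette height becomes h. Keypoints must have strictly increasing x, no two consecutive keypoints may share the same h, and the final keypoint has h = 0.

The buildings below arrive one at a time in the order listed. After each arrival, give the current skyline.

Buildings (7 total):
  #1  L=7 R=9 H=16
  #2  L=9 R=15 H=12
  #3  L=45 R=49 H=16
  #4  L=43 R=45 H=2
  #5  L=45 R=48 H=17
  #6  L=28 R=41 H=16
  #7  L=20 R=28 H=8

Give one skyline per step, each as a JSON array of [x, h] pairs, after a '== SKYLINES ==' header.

== SKYLINES ==
[[7,16],[9,0]]
[[7,16],[9,12],[15,0]]
[[7,16],[9,12],[15,0],[45,16],[49,0]]
[[7,16],[9,12],[15,0],[43,2],[45,16],[49,0]]
[[7,16],[9,12],[15,0],[43,2],[45,17],[48,16],[49,0]]
[[7,16],[9,12],[15,0],[28,16],[41,0],[43,2],[45,17],[48,16],[49,0]]
[[7,16],[9,12],[15,0],[20,8],[28,16],[41,0],[43,2],[45,17],[48,16],[49,0]]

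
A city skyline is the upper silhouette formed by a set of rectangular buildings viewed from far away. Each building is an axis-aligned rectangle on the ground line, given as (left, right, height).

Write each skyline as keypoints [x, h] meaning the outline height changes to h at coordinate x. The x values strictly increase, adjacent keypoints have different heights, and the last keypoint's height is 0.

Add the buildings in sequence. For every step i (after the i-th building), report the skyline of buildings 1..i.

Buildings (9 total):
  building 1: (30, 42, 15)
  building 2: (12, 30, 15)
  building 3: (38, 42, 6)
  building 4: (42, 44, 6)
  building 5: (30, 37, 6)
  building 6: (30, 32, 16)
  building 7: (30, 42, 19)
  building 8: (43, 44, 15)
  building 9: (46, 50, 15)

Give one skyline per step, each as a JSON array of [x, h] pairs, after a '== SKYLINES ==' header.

== SKYLINES ==
[[30,15],[42,0]]
[[12,15],[42,0]]
[[12,15],[42,0]]
[[12,15],[42,6],[44,0]]
[[12,15],[42,6],[44,0]]
[[12,15],[30,16],[32,15],[42,6],[44,0]]
[[12,15],[30,19],[42,6],[44,0]]
[[12,15],[30,19],[42,6],[43,15],[44,0]]
[[12,15],[30,19],[42,6],[43,15],[44,0],[46,15],[50,0]]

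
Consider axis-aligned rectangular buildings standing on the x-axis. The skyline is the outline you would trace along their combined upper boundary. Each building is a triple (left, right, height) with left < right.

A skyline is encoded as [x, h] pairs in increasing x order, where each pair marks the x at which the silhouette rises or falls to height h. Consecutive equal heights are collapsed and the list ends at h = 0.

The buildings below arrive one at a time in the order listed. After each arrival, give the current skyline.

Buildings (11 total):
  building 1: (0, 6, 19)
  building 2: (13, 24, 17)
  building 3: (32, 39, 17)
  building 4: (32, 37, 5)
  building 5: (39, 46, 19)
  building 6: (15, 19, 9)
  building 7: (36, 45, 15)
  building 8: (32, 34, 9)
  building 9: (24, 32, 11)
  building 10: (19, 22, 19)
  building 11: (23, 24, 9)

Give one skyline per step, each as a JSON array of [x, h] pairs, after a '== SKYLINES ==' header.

== SKYLINES ==
[[0,19],[6,0]]
[[0,19],[6,0],[13,17],[24,0]]
[[0,19],[6,0],[13,17],[24,0],[32,17],[39,0]]
[[0,19],[6,0],[13,17],[24,0],[32,17],[39,0]]
[[0,19],[6,0],[13,17],[24,0],[32,17],[39,19],[46,0]]
[[0,19],[6,0],[13,17],[24,0],[32,17],[39,19],[46,0]]
[[0,19],[6,0],[13,17],[24,0],[32,17],[39,19],[46,0]]
[[0,19],[6,0],[13,17],[24,0],[32,17],[39,19],[46,0]]
[[0,19],[6,0],[13,17],[24,11],[32,17],[39,19],[46,0]]
[[0,19],[6,0],[13,17],[19,19],[22,17],[24,11],[32,17],[39,19],[46,0]]
[[0,19],[6,0],[13,17],[19,19],[22,17],[24,11],[32,17],[39,19],[46,0]]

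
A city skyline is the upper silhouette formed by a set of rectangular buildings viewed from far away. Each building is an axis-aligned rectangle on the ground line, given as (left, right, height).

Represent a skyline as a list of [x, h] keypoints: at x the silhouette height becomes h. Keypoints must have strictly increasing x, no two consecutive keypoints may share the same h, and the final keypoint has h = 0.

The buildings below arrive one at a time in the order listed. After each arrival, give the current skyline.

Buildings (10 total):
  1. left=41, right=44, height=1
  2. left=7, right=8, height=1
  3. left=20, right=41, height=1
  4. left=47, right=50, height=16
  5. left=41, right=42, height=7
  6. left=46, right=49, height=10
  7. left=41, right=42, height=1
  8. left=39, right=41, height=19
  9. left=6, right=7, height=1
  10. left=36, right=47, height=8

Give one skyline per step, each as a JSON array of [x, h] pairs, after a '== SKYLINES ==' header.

== SKYLINES ==
[[41,1],[44,0]]
[[7,1],[8,0],[41,1],[44,0]]
[[7,1],[8,0],[20,1],[44,0]]
[[7,1],[8,0],[20,1],[44,0],[47,16],[50,0]]
[[7,1],[8,0],[20,1],[41,7],[42,1],[44,0],[47,16],[50,0]]
[[7,1],[8,0],[20,1],[41,7],[42,1],[44,0],[46,10],[47,16],[50,0]]
[[7,1],[8,0],[20,1],[41,7],[42,1],[44,0],[46,10],[47,16],[50,0]]
[[7,1],[8,0],[20,1],[39,19],[41,7],[42,1],[44,0],[46,10],[47,16],[50,0]]
[[6,1],[8,0],[20,1],[39,19],[41,7],[42,1],[44,0],[46,10],[47,16],[50,0]]
[[6,1],[8,0],[20,1],[36,8],[39,19],[41,8],[46,10],[47,16],[50,0]]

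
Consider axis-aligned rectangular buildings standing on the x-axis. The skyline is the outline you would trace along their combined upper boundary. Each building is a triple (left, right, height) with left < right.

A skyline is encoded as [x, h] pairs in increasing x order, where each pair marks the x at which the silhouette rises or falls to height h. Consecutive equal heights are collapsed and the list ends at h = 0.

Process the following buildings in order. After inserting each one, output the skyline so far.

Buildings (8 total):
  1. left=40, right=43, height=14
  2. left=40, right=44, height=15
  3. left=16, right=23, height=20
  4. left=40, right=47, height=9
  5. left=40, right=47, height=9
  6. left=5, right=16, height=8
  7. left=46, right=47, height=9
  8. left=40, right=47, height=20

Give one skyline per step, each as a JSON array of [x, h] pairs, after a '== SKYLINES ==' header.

== SKYLINES ==
[[40,14],[43,0]]
[[40,15],[44,0]]
[[16,20],[23,0],[40,15],[44,0]]
[[16,20],[23,0],[40,15],[44,9],[47,0]]
[[16,20],[23,0],[40,15],[44,9],[47,0]]
[[5,8],[16,20],[23,0],[40,15],[44,9],[47,0]]
[[5,8],[16,20],[23,0],[40,15],[44,9],[47,0]]
[[5,8],[16,20],[23,0],[40,20],[47,0]]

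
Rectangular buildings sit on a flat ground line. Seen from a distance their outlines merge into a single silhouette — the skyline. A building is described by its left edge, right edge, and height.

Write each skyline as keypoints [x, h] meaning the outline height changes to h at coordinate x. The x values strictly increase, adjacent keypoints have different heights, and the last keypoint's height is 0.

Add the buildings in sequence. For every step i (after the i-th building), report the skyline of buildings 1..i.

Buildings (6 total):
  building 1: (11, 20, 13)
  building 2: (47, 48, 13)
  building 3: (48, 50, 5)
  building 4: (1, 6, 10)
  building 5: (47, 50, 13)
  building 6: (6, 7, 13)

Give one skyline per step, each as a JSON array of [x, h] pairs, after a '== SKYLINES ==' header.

== SKYLINES ==
[[11,13],[20,0]]
[[11,13],[20,0],[47,13],[48,0]]
[[11,13],[20,0],[47,13],[48,5],[50,0]]
[[1,10],[6,0],[11,13],[20,0],[47,13],[48,5],[50,0]]
[[1,10],[6,0],[11,13],[20,0],[47,13],[50,0]]
[[1,10],[6,13],[7,0],[11,13],[20,0],[47,13],[50,0]]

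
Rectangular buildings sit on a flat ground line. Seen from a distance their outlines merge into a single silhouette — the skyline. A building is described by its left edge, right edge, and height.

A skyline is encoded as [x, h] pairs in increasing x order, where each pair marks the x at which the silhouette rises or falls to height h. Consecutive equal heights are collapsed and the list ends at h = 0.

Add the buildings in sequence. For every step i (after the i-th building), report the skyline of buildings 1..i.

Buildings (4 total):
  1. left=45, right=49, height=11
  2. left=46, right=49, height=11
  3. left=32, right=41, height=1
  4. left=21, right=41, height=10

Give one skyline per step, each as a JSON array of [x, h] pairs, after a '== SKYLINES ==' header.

== SKYLINES ==
[[45,11],[49,0]]
[[45,11],[49,0]]
[[32,1],[41,0],[45,11],[49,0]]
[[21,10],[41,0],[45,11],[49,0]]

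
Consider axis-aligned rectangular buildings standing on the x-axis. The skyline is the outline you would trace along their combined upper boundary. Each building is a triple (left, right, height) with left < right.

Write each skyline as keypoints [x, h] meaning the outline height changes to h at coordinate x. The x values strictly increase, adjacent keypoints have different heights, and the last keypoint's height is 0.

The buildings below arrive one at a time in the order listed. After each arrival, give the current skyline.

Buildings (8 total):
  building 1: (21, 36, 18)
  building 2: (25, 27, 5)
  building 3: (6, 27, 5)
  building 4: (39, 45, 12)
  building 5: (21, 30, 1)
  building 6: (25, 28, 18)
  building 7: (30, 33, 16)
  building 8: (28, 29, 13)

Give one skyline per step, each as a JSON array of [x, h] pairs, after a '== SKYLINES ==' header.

== SKYLINES ==
[[21,18],[36,0]]
[[21,18],[36,0]]
[[6,5],[21,18],[36,0]]
[[6,5],[21,18],[36,0],[39,12],[45,0]]
[[6,5],[21,18],[36,0],[39,12],[45,0]]
[[6,5],[21,18],[36,0],[39,12],[45,0]]
[[6,5],[21,18],[36,0],[39,12],[45,0]]
[[6,5],[21,18],[36,0],[39,12],[45,0]]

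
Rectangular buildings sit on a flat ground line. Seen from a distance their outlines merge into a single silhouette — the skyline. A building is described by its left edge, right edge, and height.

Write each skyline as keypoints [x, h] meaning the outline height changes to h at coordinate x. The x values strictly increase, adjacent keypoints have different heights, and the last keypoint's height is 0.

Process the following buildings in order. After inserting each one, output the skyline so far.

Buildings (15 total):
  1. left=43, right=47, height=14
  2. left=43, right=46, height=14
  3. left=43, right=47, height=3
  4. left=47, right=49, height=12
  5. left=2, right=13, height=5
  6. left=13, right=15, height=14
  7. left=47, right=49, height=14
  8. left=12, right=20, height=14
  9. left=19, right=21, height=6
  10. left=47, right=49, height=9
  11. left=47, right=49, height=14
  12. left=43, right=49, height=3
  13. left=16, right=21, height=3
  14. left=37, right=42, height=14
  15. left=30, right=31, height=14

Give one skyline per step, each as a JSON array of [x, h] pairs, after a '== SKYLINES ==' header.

== SKYLINES ==
[[43,14],[47,0]]
[[43,14],[47,0]]
[[43,14],[47,0]]
[[43,14],[47,12],[49,0]]
[[2,5],[13,0],[43,14],[47,12],[49,0]]
[[2,5],[13,14],[15,0],[43,14],[47,12],[49,0]]
[[2,5],[13,14],[15,0],[43,14],[49,0]]
[[2,5],[12,14],[20,0],[43,14],[49,0]]
[[2,5],[12,14],[20,6],[21,0],[43,14],[49,0]]
[[2,5],[12,14],[20,6],[21,0],[43,14],[49,0]]
[[2,5],[12,14],[20,6],[21,0],[43,14],[49,0]]
[[2,5],[12,14],[20,6],[21,0],[43,14],[49,0]]
[[2,5],[12,14],[20,6],[21,0],[43,14],[49,0]]
[[2,5],[12,14],[20,6],[21,0],[37,14],[42,0],[43,14],[49,0]]
[[2,5],[12,14],[20,6],[21,0],[30,14],[31,0],[37,14],[42,0],[43,14],[49,0]]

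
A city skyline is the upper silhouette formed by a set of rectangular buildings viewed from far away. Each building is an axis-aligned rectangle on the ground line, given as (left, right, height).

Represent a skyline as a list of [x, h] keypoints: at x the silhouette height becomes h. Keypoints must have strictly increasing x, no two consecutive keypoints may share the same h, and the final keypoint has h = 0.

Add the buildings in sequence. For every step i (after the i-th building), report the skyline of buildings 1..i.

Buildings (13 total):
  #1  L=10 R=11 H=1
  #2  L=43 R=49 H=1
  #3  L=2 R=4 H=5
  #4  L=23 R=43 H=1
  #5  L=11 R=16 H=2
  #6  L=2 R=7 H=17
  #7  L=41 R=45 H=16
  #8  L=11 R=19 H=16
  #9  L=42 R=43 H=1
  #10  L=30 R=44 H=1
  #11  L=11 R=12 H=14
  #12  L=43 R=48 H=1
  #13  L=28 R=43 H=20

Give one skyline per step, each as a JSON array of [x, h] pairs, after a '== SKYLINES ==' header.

== SKYLINES ==
[[10,1],[11,0]]
[[10,1],[11,0],[43,1],[49,0]]
[[2,5],[4,0],[10,1],[11,0],[43,1],[49,0]]
[[2,5],[4,0],[10,1],[11,0],[23,1],[49,0]]
[[2,5],[4,0],[10,1],[11,2],[16,0],[23,1],[49,0]]
[[2,17],[7,0],[10,1],[11,2],[16,0],[23,1],[49,0]]
[[2,17],[7,0],[10,1],[11,2],[16,0],[23,1],[41,16],[45,1],[49,0]]
[[2,17],[7,0],[10,1],[11,16],[19,0],[23,1],[41,16],[45,1],[49,0]]
[[2,17],[7,0],[10,1],[11,16],[19,0],[23,1],[41,16],[45,1],[49,0]]
[[2,17],[7,0],[10,1],[11,16],[19,0],[23,1],[41,16],[45,1],[49,0]]
[[2,17],[7,0],[10,1],[11,16],[19,0],[23,1],[41,16],[45,1],[49,0]]
[[2,17],[7,0],[10,1],[11,16],[19,0],[23,1],[41,16],[45,1],[49,0]]
[[2,17],[7,0],[10,1],[11,16],[19,0],[23,1],[28,20],[43,16],[45,1],[49,0]]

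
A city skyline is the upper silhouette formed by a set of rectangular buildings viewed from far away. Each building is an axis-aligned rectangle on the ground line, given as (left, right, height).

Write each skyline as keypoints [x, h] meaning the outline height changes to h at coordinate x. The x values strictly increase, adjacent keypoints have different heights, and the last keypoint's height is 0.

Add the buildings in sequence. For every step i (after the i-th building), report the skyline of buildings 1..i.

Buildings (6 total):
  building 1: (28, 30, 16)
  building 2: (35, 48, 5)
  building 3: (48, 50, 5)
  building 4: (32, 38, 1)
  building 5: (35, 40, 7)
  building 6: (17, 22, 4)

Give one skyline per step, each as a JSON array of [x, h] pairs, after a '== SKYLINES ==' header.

== SKYLINES ==
[[28,16],[30,0]]
[[28,16],[30,0],[35,5],[48,0]]
[[28,16],[30,0],[35,5],[50,0]]
[[28,16],[30,0],[32,1],[35,5],[50,0]]
[[28,16],[30,0],[32,1],[35,7],[40,5],[50,0]]
[[17,4],[22,0],[28,16],[30,0],[32,1],[35,7],[40,5],[50,0]]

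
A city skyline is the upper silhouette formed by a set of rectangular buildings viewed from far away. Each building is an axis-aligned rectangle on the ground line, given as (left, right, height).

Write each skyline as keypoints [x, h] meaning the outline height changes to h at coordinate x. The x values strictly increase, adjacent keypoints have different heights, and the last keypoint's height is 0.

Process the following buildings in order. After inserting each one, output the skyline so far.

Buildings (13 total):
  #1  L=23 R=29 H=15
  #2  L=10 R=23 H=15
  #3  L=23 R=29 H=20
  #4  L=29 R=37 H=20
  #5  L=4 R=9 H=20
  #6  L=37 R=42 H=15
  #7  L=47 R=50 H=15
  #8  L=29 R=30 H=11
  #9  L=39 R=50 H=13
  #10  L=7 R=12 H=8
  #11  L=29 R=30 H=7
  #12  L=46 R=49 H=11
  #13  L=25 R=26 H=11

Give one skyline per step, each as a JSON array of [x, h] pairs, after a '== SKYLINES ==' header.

== SKYLINES ==
[[23,15],[29,0]]
[[10,15],[29,0]]
[[10,15],[23,20],[29,0]]
[[10,15],[23,20],[37,0]]
[[4,20],[9,0],[10,15],[23,20],[37,0]]
[[4,20],[9,0],[10,15],[23,20],[37,15],[42,0]]
[[4,20],[9,0],[10,15],[23,20],[37,15],[42,0],[47,15],[50,0]]
[[4,20],[9,0],[10,15],[23,20],[37,15],[42,0],[47,15],[50,0]]
[[4,20],[9,0],[10,15],[23,20],[37,15],[42,13],[47,15],[50,0]]
[[4,20],[9,8],[10,15],[23,20],[37,15],[42,13],[47,15],[50,0]]
[[4,20],[9,8],[10,15],[23,20],[37,15],[42,13],[47,15],[50,0]]
[[4,20],[9,8],[10,15],[23,20],[37,15],[42,13],[47,15],[50,0]]
[[4,20],[9,8],[10,15],[23,20],[37,15],[42,13],[47,15],[50,0]]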